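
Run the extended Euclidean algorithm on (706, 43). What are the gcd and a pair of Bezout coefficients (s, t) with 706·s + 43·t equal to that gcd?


Euclidean algorithm on (706, 43) — divide until remainder is 0:
  706 = 16 · 43 + 18
  43 = 2 · 18 + 7
  18 = 2 · 7 + 4
  7 = 1 · 4 + 3
  4 = 1 · 3 + 1
  3 = 3 · 1 + 0
gcd(706, 43) = 1.
Track Bezout coefficients alongside the remainders: start with r₀ = 706 = a·1 + b·0 (s = 1, t = 0) and r₁ = 43 = a·0 + b·1 (s = 0, t = 1); each new remainder r_{k+1} = r_{k-1} − q_k·r_k inherits s_{k+1} = s_{k-1} − q_k·s_k, t_{k+1} = t_{k-1} − q_k·t_k, so r_k = a·s_k + b·t_k at every step:
  q = 16: r = 18, s = 1 − 16·0 = 1, t = 0 − 16·1 = -16  (check: 706·1 + 43·(-16) = 18)
  q = 2: r = 7, s = 0 − 2·1 = -2, t = 1 − 2·(-16) = 33  (check: 706·(-2) + 43·33 = 7)
  q = 2: r = 4, s = 1 − 2·(-2) = 5, t = -16 − 2·33 = -82  (check: 706·5 + 43·(-82) = 4)
  q = 1: r = 3, s = -2 − 1·5 = -7, t = 33 − 1·(-82) = 115  (check: 706·(-7) + 43·115 = 3)
  q = 1: r = 1, s = 5 − 1·(-7) = 12, t = -82 − 1·115 = -197  (check: 706·12 + 43·(-197) = 1)
The row with r = 1 (the gcd) gives the Bezout coefficients s = 12, t = -197.
Result: 706 · (12) + 43 · (-197) = 1.

gcd(706, 43) = 1; s = 12, t = -197 (check: 706·12 + 43·(-197) = 1).


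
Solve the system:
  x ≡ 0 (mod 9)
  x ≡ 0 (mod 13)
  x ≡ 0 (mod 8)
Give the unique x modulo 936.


Moduli 9, 13, 8 are pairwise coprime; by CRT there is a unique solution modulo M = 9 · 13 · 8 = 936.
Solve pairwise, accumulating the modulus:
  Start with x ≡ 0 (mod 9).
  Combine with x ≡ 0 (mod 13): since gcd(9, 13) = 1, we get a unique residue mod 117.
    Write x = 0 + 9·t and substitute into x ≡ 0 (mod 13): 9·t ≡ 0 − 0 = 0 (mod 13).
    The inverse of 9 mod 13 is 3 (since 9·3 = 27 = 2·13 + 1), so t ≡ 3·0 = 0 ≡ 0 (mod 13).
    Then x = 0 + 9·0 = 0, valid modulo lcm(9, 13) = 117: x ≡ 0 (mod 117).
  Combine with x ≡ 0 (mod 8): since gcd(117, 8) = 1, we get a unique residue mod 936.
    Write x = 0 + 117·t and substitute into x ≡ 0 (mod 8): 117·t ≡ 0 − 0 = 0 (mod 8).
    Reduce coefficients mod 8: 5·t ≡ 0 (mod 8).
    The inverse of 5 mod 8 is 5 (since 5·5 = 25 = 3·8 + 1), so t ≡ 5·0 = 0 ≡ 0 (mod 8).
    Then x = 0 + 117·0 = 0, valid modulo lcm(117, 8) = 936: x ≡ 0 (mod 936).
Verify: 0 mod 9 = 0 ✓, 0 mod 13 = 0 ✓, 0 mod 8 = 0 ✓.

x ≡ 0 (mod 936).


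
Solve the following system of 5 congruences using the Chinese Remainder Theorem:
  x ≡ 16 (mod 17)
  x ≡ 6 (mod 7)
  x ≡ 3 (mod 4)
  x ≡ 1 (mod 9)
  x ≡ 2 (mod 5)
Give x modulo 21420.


Product of moduli M = 17 · 7 · 4 · 9 · 5 = 21420.
Merge one congruence at a time:
  Start: x ≡ 16 (mod 17).
  Combine with x ≡ 6 (mod 7); new modulus lcm = 119.
    Write x = 16 + 17·t and substitute into x ≡ 6 (mod 7): 17·t ≡ 6 − 16 = -10 (mod 7).
    Reduce coefficients mod 7: 3·t ≡ 4 (mod 7).
    The inverse of 3 mod 7 is 5 (since 3·5 = 15 = 2·7 + 1), so t ≡ 5·4 = 20 ≡ 6 (mod 7).
    Then x = 16 + 17·6 = 118, valid modulo lcm(17, 7) = 119: x ≡ 118 (mod 119).
  Combine with x ≡ 3 (mod 4); new modulus lcm = 476.
    Write x = 118 + 119·t and substitute into x ≡ 3 (mod 4): 119·t ≡ 3 − 118 = -115 (mod 4).
    Reduce coefficients mod 4: 3·t ≡ 1 (mod 4).
    The inverse of 3 mod 4 is 3 (since 3·3 = 9 = 2·4 + 1), so t ≡ 3·1 = 3 ≡ 3 (mod 4).
    Then x = 118 + 119·3 = 475, valid modulo lcm(119, 4) = 476: x ≡ 475 (mod 476).
  Combine with x ≡ 1 (mod 9); new modulus lcm = 4284.
    Write x = 475 + 476·t and substitute into x ≡ 1 (mod 9): 476·t ≡ 1 − 475 = -474 (mod 9).
    Reduce coefficients mod 9: 8·t ≡ 3 (mod 9).
    The inverse of 8 mod 9 is 8 (since 8·8 = 64 = 7·9 + 1), so t ≡ 8·3 = 24 ≡ 6 (mod 9).
    Then x = 475 + 476·6 = 3331, valid modulo lcm(476, 9) = 4284: x ≡ 3331 (mod 4284).
  Combine with x ≡ 2 (mod 5); new modulus lcm = 21420.
    Write x = 3331 + 4284·t and substitute into x ≡ 2 (mod 5): 4284·t ≡ 2 − 3331 = -3329 (mod 5).
    Reduce coefficients mod 5: 4·t ≡ 1 (mod 5).
    The inverse of 4 mod 5 is 4 (since 4·4 = 16 = 3·5 + 1), so t ≡ 4·1 = 4 ≡ 4 (mod 5).
    Then x = 3331 + 4284·4 = 20467, valid modulo lcm(4284, 5) = 21420: x ≡ 20467 (mod 21420).
Verify against each original: 20467 mod 17 = 16, 20467 mod 7 = 6, 20467 mod 4 = 3, 20467 mod 9 = 1, 20467 mod 5 = 2.

x ≡ 20467 (mod 21420).


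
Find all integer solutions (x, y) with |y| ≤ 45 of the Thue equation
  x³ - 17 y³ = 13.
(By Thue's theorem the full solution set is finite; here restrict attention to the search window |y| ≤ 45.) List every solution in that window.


The equation is x³ - 17y³ = 13. For fixed y, x³ = 17·y³ + 13, so a solution requires the RHS to be a perfect cube.
Strategy: iterate y from -45 to 45, compute RHS = 17·y³ + 13, and check whether it is a (positive or negative) perfect cube.
Check small values of y:
  y = 0: RHS = 13 is not a perfect cube.
  y = 1: RHS = 30 is not a perfect cube.
  y = -1: RHS = -4 is not a perfect cube.
  y = 2: RHS = 149 is not a perfect cube.
  y = -2: RHS = -123 is not a perfect cube.
  y = 3: RHS = 472 is not a perfect cube.
  y = -3: RHS = -446 is not a perfect cube.
Continuing the search up to |y| = 45 finds no solutions either.
No (x, y) in the scanned range satisfies the equation.

No integer solutions with |y| ≤ 45.


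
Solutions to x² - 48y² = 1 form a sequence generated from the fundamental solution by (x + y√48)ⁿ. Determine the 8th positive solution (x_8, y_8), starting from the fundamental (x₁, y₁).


Step 1: Find the fundamental solution (x₁, y₁) of x² - 48y² = 1.
  Expand √48 as a continued fraction. a₀ = ⌊√48⌋ = 6; iterate m_{k+1} = d_k·a_k − m_k, d_{k+1} = (48 − m_{k+1}²)/d_k, a_{k+1} = ⌊(a₀ + m_{k+1})/d_{k+1}⌋ (starting m₀ = 0, d₀ = 1), with convergents p_k = a_k·p_{k-1} + p_{k-2}, q_k = a_k·q_{k-1} + q_{k-2} (p₋₁ = 1, q₋₁ = 0):
  k = 0: a₀ = 6; p₀/q₀ = 6/1; p₀² − 48·q₀² = 36 − 48 = -12.
  k = 1: m = 6, d = 12, a = ⌊(6 + 6)/12⌋ = 1; p/q = (1·6 + 1)/(1·1 + 0) = 7/1; p² − 48·q² = 49 − 48 = 1.
  The first convergent with p² − 48·q² = 1 gives the fundamental solution (x₁, y₁) = (7, 1).
Step 2: Apply the recurrence (x_{n+1}, y_{n+1}) = (x₁x_n + 48y₁y_n, x₁y_n + y₁x_n) repeatedly.
  From (x_1, y_1) = (7, 1): x_2 = 7·7 + 48·1·1 = 97; y_2 = 7·1 + 1·7 = 14.
  From (x_2, y_2) = (97, 14): x_3 = 7·97 + 48·1·14 = 1351; y_3 = 7·14 + 1·97 = 195.
  From (x_3, y_3) = (1351, 195): x_4 = 7·1351 + 48·1·195 = 18817; y_4 = 7·195 + 1·1351 = 2716.
  From (x_4, y_4) = (18817, 2716): x_5 = 7·18817 + 48·1·2716 = 262087; y_5 = 7·2716 + 1·18817 = 37829.
  From (x_5, y_5) = (262087, 37829): x_6 = 7·262087 + 48·1·37829 = 3650401; y_6 = 7·37829 + 1·262087 = 526890.
  From (x_6, y_6) = (3650401, 526890): x_7 = 7·3650401 + 48·1·526890 = 50843527; y_7 = 7·526890 + 1·3650401 = 7338631.
  From (x_7, y_7) = (50843527, 7338631): x_8 = 7·50843527 + 48·1·7338631 = 708158977; y_8 = 7·7338631 + 1·50843527 = 102213944.
Step 3: Verify x_8² - 48·y_8² = 501489136705686529 - 501489136705686528 = 1 (should be 1). ✓

(x_1, y_1) = (7, 1); (x_8, y_8) = (708158977, 102213944).


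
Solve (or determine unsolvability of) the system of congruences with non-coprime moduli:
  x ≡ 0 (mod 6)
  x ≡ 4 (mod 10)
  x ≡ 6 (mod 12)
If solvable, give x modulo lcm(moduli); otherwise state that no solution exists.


Moduli 6, 10, 12 are not pairwise coprime, so CRT works modulo lcm(m_i) when all pairwise compatibility conditions hold.
Pairwise compatibility: gcd(m_i, m_j) must divide a_i - a_j for every pair.
Merge one congruence at a time:
  Start: x ≡ 0 (mod 6).
  Combine with x ≡ 4 (mod 10): gcd(6, 10) = 2; 4 - 0 = 4, which IS divisible by 2, so compatible.
    Write x = 0 + 6·t and substitute into x ≡ 4 (mod 10): 6·t ≡ 4 − 0 = 4 (mod 10).
    Divide the congruence (and modulus) by g = 2: 3·t ≡ 2 (mod 5).
    The inverse of 3 mod 5 is 2 (since 3·2 = 6 = 1·5 + 1), so t ≡ 2·2 = 4 ≡ 4 (mod 5).
    Then x = 0 + 6·4 = 24, valid modulo lcm(6, 10) = 30: x ≡ 24 (mod 30).
  Combine with x ≡ 6 (mod 12): gcd(30, 12) = 6; 6 - 24 = -18, which IS divisible by 6, so compatible.
    Write x = 24 + 30·t and substitute into x ≡ 6 (mod 12): 30·t ≡ 6 − 24 = -18 (mod 12).
    Divide the congruence (and modulus) by g = 6: 5·t ≡ -3 (mod 2).
    Reduce coefficients mod 2: 1·t ≡ 1 (mod 2).
    So t ≡ 1 (mod 2).
    Then x = 24 + 30·1 = 54, valid modulo lcm(30, 12) = 60: x ≡ 54 (mod 60).
Verify: 54 mod 6 = 0, 54 mod 10 = 4, 54 mod 12 = 6.

x ≡ 54 (mod 60).


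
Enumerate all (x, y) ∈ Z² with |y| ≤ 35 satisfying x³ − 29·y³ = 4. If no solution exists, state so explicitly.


The equation is x³ - 29y³ = 4. For fixed y, x³ = 29·y³ + 4, so a solution requires the RHS to be a perfect cube.
Strategy: iterate y from -35 to 35, compute RHS = 29·y³ + 4, and check whether it is a (positive or negative) perfect cube.
Check small values of y:
  y = 0: RHS = 4 is not a perfect cube.
  y = 1: RHS = 33 is not a perfect cube.
  y = -1: RHS = -25 is not a perfect cube.
  y = 2: RHS = 236 is not a perfect cube.
  y = -2: RHS = -228 is not a perfect cube.
  y = 3: RHS = 787 is not a perfect cube.
  y = -3: RHS = -779 is not a perfect cube.
Continuing the search up to |y| = 35 finds no solutions either.
No (x, y) in the scanned range satisfies the equation.

No integer solutions with |y| ≤ 35.


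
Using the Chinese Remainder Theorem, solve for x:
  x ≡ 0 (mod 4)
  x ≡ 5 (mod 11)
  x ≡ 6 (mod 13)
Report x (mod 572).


Moduli 4, 11, 13 are pairwise coprime; by CRT there is a unique solution modulo M = 4 · 11 · 13 = 572.
Solve pairwise, accumulating the modulus:
  Start with x ≡ 0 (mod 4).
  Combine with x ≡ 5 (mod 11): since gcd(4, 11) = 1, we get a unique residue mod 44.
    Write x = 0 + 4·t and substitute into x ≡ 5 (mod 11): 4·t ≡ 5 − 0 = 5 (mod 11).
    The inverse of 4 mod 11 is 3 (since 4·3 = 12 = 1·11 + 1), so t ≡ 3·5 = 15 ≡ 4 (mod 11).
    Then x = 0 + 4·4 = 16, valid modulo lcm(4, 11) = 44: x ≡ 16 (mod 44).
  Combine with x ≡ 6 (mod 13): since gcd(44, 13) = 1, we get a unique residue mod 572.
    Write x = 16 + 44·t and substitute into x ≡ 6 (mod 13): 44·t ≡ 6 − 16 = -10 (mod 13).
    Reduce coefficients mod 13: 5·t ≡ 3 (mod 13).
    The inverse of 5 mod 13 is 8 (since 5·8 = 40 = 3·13 + 1), so t ≡ 8·3 = 24 ≡ 11 (mod 13).
    Then x = 16 + 44·11 = 500, valid modulo lcm(44, 13) = 572: x ≡ 500 (mod 572).
Verify: 500 mod 4 = 0 ✓, 500 mod 11 = 5 ✓, 500 mod 13 = 6 ✓.

x ≡ 500 (mod 572).


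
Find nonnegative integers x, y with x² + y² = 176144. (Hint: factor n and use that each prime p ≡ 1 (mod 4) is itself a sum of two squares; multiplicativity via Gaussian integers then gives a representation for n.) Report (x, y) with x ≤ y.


Step 1: Factor n = 176144 = 2^4 · 101 · 109.
Step 2: Check the mod-4 condition on each prime factor: 2 = 2 (special); 101 ≡ 1 (mod 4), exponent 1; 109 ≡ 1 (mod 4), exponent 1.
All primes ≡ 3 (mod 4) appear to even exponent (or don't appear), so by the two-squares theorem n IS expressible as a sum of two squares.
Step 3: Build a representation. Group n = k² · m with k = 4 and m = 101 · 109 = 11009 (a product of primes ≡ 1 (mod 4)); a representation of m scales to one of n via (k·x)² + (k·y)² = k²(x² + y²). Each prime p ≡ 1 (mod 4) is itself a sum of two squares; find a² by testing p − a² for a perfect square:
  101: 101 − 1² = 100 = 10² ⇒ 101 = 1² + 10².
  109: 109 − 1² = 108, 109 − 2² = 105, 109 − 3² = 100 = 10² ⇒ 109 = 3² + 10².
  Combine using the Brahmagupta–Fibonacci identity (a² + b²)(c² + d²) = (ac − bd)² + (ad + bc)² = (ac + bd)² + (ad − bc)²:
  101 · 109 = 11009: from (1² + 10²)(3² + 10²), take (1·3 − 10·10, 1·10 + 10·3) = (3 − 100, 10 + 30) = (-97, 40); dropping signs (only squares matter) gives (97, 40); check 97² + 40² = 9409 + 1600 = 11009 ✓.
  Scale by k = 4: (4·97, 4·40) = (388, 160).
Step 4: Order so x ≤ y and verify: 160² + 388² = 25600 + 150544 = 176144 = n. ✓

n = 176144 = 160² + 388² (one valid representation with x ≤ y).


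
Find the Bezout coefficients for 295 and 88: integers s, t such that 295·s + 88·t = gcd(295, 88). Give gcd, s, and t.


Euclidean algorithm on (295, 88) — divide until remainder is 0:
  295 = 3 · 88 + 31
  88 = 2 · 31 + 26
  31 = 1 · 26 + 5
  26 = 5 · 5 + 1
  5 = 5 · 1 + 0
gcd(295, 88) = 1.
Track Bezout coefficients alongside the remainders: start with r₀ = 295 = a·1 + b·0 (s = 1, t = 0) and r₁ = 88 = a·0 + b·1 (s = 0, t = 1); each new remainder r_{k+1} = r_{k-1} − q_k·r_k inherits s_{k+1} = s_{k-1} − q_k·s_k, t_{k+1} = t_{k-1} − q_k·t_k, so r_k = a·s_k + b·t_k at every step:
  q = 3: r = 31, s = 1 − 3·0 = 1, t = 0 − 3·1 = -3  (check: 295·1 + 88·(-3) = 31)
  q = 2: r = 26, s = 0 − 2·1 = -2, t = 1 − 2·(-3) = 7  (check: 295·(-2) + 88·7 = 26)
  q = 1: r = 5, s = 1 − 1·(-2) = 3, t = -3 − 1·7 = -10  (check: 295·3 + 88·(-10) = 5)
  q = 5: r = 1, s = -2 − 5·3 = -17, t = 7 − 5·(-10) = 57  (check: 295·(-17) + 88·57 = 1)
The row with r = 1 (the gcd) gives the Bezout coefficients s = -17, t = 57.
Result: 295 · (-17) + 88 · (57) = 1.

gcd(295, 88) = 1; s = -17, t = 57 (check: 295·(-17) + 88·57 = 1).


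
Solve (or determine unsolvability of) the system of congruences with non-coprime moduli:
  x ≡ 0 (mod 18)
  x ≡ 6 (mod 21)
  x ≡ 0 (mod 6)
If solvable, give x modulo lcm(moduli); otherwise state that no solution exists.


Moduli 18, 21, 6 are not pairwise coprime, so CRT works modulo lcm(m_i) when all pairwise compatibility conditions hold.
Pairwise compatibility: gcd(m_i, m_j) must divide a_i - a_j for every pair.
Merge one congruence at a time:
  Start: x ≡ 0 (mod 18).
  Combine with x ≡ 6 (mod 21): gcd(18, 21) = 3; 6 - 0 = 6, which IS divisible by 3, so compatible.
    Write x = 0 + 18·t and substitute into x ≡ 6 (mod 21): 18·t ≡ 6 − 0 = 6 (mod 21).
    Divide the congruence (and modulus) by g = 3: 6·t ≡ 2 (mod 7).
    The inverse of 6 mod 7 is 6 (since 6·6 = 36 = 5·7 + 1), so t ≡ 6·2 = 12 ≡ 5 (mod 7).
    Then x = 0 + 18·5 = 90, valid modulo lcm(18, 21) = 126: x ≡ 90 (mod 126).
  Combine with x ≡ 0 (mod 6): gcd(126, 6) = 6; 0 - 90 = -90, which IS divisible by 6, so compatible.
    Write x = 90 + 126·t and substitute into x ≡ 0 (mod 6): 126·t ≡ 0 − 90 = -90 (mod 6).
    Divide the congruence (and modulus) by g = 6: 21·t ≡ -15 (mod 1).
    Modulo 1 every t works; take t = 0.
    Then x = 90 + 126·0 = 90, valid modulo lcm(126, 6) = 126: x ≡ 90 (mod 126).
Verify: 90 mod 18 = 0, 90 mod 21 = 6, 90 mod 6 = 0.

x ≡ 90 (mod 126).


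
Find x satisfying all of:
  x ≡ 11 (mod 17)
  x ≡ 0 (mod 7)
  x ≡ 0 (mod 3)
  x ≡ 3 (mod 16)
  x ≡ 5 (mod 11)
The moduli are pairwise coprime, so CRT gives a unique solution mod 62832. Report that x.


Product of moduli M = 17 · 7 · 3 · 16 · 11 = 62832.
Merge one congruence at a time:
  Start: x ≡ 11 (mod 17).
  Combine with x ≡ 0 (mod 7); new modulus lcm = 119.
    Write x = 11 + 17·t and substitute into x ≡ 0 (mod 7): 17·t ≡ 0 − 11 = -11 (mod 7).
    Reduce coefficients mod 7: 3·t ≡ 3 (mod 7).
    The inverse of 3 mod 7 is 5 (since 3·5 = 15 = 2·7 + 1), so t ≡ 5·3 = 15 ≡ 1 (mod 7).
    Then x = 11 + 17·1 = 28, valid modulo lcm(17, 7) = 119: x ≡ 28 (mod 119).
  Combine with x ≡ 0 (mod 3); new modulus lcm = 357.
    Write x = 28 + 119·t and substitute into x ≡ 0 (mod 3): 119·t ≡ 0 − 28 = -28 (mod 3).
    Reduce coefficients mod 3: 2·t ≡ 2 (mod 3).
    The inverse of 2 mod 3 is 2 (since 2·2 = 4 = 1·3 + 1), so t ≡ 2·2 = 4 ≡ 1 (mod 3).
    Then x = 28 + 119·1 = 147, valid modulo lcm(119, 3) = 357: x ≡ 147 (mod 357).
  Combine with x ≡ 3 (mod 16); new modulus lcm = 5712.
    Write x = 147 + 357·t and substitute into x ≡ 3 (mod 16): 357·t ≡ 3 − 147 = -144 (mod 16).
    Reduce coefficients mod 16: 5·t ≡ 0 (mod 16).
    The inverse of 5 mod 16 is 13 (since 5·13 = 65 = 4·16 + 1), so t ≡ 13·0 = 0 ≡ 0 (mod 16).
    Then x = 147 + 357·0 = 147, valid modulo lcm(357, 16) = 5712: x ≡ 147 (mod 5712).
  Combine with x ≡ 5 (mod 11); new modulus lcm = 62832.
    Write x = 147 + 5712·t and substitute into x ≡ 5 (mod 11): 5712·t ≡ 5 − 147 = -142 (mod 11).
    Reduce coefficients mod 11: 3·t ≡ 1 (mod 11).
    The inverse of 3 mod 11 is 4 (since 3·4 = 12 = 1·11 + 1), so t ≡ 4·1 = 4 ≡ 4 (mod 11).
    Then x = 147 + 5712·4 = 22995, valid modulo lcm(5712, 11) = 62832: x ≡ 22995 (mod 62832).
Verify against each original: 22995 mod 17 = 11, 22995 mod 7 = 0, 22995 mod 3 = 0, 22995 mod 16 = 3, 22995 mod 11 = 5.

x ≡ 22995 (mod 62832).


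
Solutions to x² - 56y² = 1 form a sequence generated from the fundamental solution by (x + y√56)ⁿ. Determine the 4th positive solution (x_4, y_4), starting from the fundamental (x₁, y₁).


Step 1: Find the fundamental solution (x₁, y₁) of x² - 56y² = 1.
  Expand √56 as a continued fraction. a₀ = ⌊√56⌋ = 7; iterate m_{k+1} = d_k·a_k − m_k, d_{k+1} = (56 − m_{k+1}²)/d_k, a_{k+1} = ⌊(a₀ + m_{k+1})/d_{k+1}⌋ (starting m₀ = 0, d₀ = 1), with convergents p_k = a_k·p_{k-1} + p_{k-2}, q_k = a_k·q_{k-1} + q_{k-2} (p₋₁ = 1, q₋₁ = 0):
  k = 0: a₀ = 7; p₀/q₀ = 7/1; p₀² − 56·q₀² = 49 − 56 = -7.
  k = 1: m = 7, d = 7, a = ⌊(7 + 7)/7⌋ = 2; p/q = (2·7 + 1)/(2·1 + 0) = 15/2; p² − 56·q² = 225 − 224 = 1.
  The first convergent with p² − 56·q² = 1 gives the fundamental solution (x₁, y₁) = (15, 2).
Step 2: Apply the recurrence (x_{n+1}, y_{n+1}) = (x₁x_n + 56y₁y_n, x₁y_n + y₁x_n) repeatedly.
  From (x_1, y_1) = (15, 2): x_2 = 15·15 + 56·2·2 = 449; y_2 = 15·2 + 2·15 = 60.
  From (x_2, y_2) = (449, 60): x_3 = 15·449 + 56·2·60 = 13455; y_3 = 15·60 + 2·449 = 1798.
  From (x_3, y_3) = (13455, 1798): x_4 = 15·13455 + 56·2·1798 = 403201; y_4 = 15·1798 + 2·13455 = 53880.
Step 3: Verify x_4² - 56·y_4² = 162571046401 - 162571046400 = 1 (should be 1). ✓

(x_1, y_1) = (15, 2); (x_4, y_4) = (403201, 53880).


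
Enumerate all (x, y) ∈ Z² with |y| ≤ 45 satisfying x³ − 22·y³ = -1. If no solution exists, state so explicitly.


The equation is x³ - 22y³ = -1. For fixed y, x³ = 22·y³ − 1, so a solution requires the RHS to be a perfect cube.
Strategy: iterate y from -45 to 45, compute RHS = 22·y³ − 1, and check whether it is a (positive or negative) perfect cube.
Check small values of y:
  y = 0: RHS = -1 = (-1)³ ⇒ x = -1 works.
  y = 1: RHS = 21 is not a perfect cube.
  y = -1: RHS = -23 is not a perfect cube.
  y = 2: RHS = 175 is not a perfect cube.
  y = -2: RHS = -177 is not a perfect cube.
  y = 3: RHS = 593 is not a perfect cube.
  y = -3: RHS = -595 is not a perfect cube.
Continuing the search up to |y| = 45 finds no further solutions beyond those listed.
Collected solutions: (-1, 0).

Solutions (with |y| ≤ 45): (-1, 0).


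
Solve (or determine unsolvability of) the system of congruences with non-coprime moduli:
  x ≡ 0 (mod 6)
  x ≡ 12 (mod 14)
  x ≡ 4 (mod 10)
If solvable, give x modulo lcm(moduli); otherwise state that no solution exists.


Moduli 6, 14, 10 are not pairwise coprime, so CRT works modulo lcm(m_i) when all pairwise compatibility conditions hold.
Pairwise compatibility: gcd(m_i, m_j) must divide a_i - a_j for every pair.
Merge one congruence at a time:
  Start: x ≡ 0 (mod 6).
  Combine with x ≡ 12 (mod 14): gcd(6, 14) = 2; 12 - 0 = 12, which IS divisible by 2, so compatible.
    Write x = 0 + 6·t and substitute into x ≡ 12 (mod 14): 6·t ≡ 12 − 0 = 12 (mod 14).
    Divide the congruence (and modulus) by g = 2: 3·t ≡ 6 (mod 7).
    The inverse of 3 mod 7 is 5 (since 3·5 = 15 = 2·7 + 1), so t ≡ 5·6 = 30 ≡ 2 (mod 7).
    Then x = 0 + 6·2 = 12, valid modulo lcm(6, 14) = 42: x ≡ 12 (mod 42).
  Combine with x ≡ 4 (mod 10): gcd(42, 10) = 2; 4 - 12 = -8, which IS divisible by 2, so compatible.
    Write x = 12 + 42·t and substitute into x ≡ 4 (mod 10): 42·t ≡ 4 − 12 = -8 (mod 10).
    Divide the congruence (and modulus) by g = 2: 21·t ≡ -4 (mod 5).
    Reduce coefficients mod 5: 1·t ≡ 1 (mod 5).
    So t ≡ 1 (mod 5).
    Then x = 12 + 42·1 = 54, valid modulo lcm(42, 10) = 210: x ≡ 54 (mod 210).
Verify: 54 mod 6 = 0, 54 mod 14 = 12, 54 mod 10 = 4.

x ≡ 54 (mod 210).


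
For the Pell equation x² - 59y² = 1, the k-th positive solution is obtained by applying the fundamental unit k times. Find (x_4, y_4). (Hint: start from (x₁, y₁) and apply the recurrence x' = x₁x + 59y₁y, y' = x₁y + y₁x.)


Step 1: Find the fundamental solution (x₁, y₁) of x² - 59y² = 1.
  Expand √59 as a continued fraction. a₀ = ⌊√59⌋ = 7; iterate m_{k+1} = d_k·a_k − m_k, d_{k+1} = (59 − m_{k+1}²)/d_k, a_{k+1} = ⌊(a₀ + m_{k+1})/d_{k+1}⌋ (starting m₀ = 0, d₀ = 1), with convergents p_k = a_k·p_{k-1} + p_{k-2}, q_k = a_k·q_{k-1} + q_{k-2} (p₋₁ = 1, q₋₁ = 0):
  k = 0: a₀ = 7; p₀/q₀ = 7/1; p₀² − 59·q₀² = 49 − 59 = -10.
  k = 1: m = 7, d = 10, a = ⌊(7 + 7)/10⌋ = 1; p/q = (1·7 + 1)/(1·1 + 0) = 8/1; p² − 59·q² = 64 − 59 = 5.
  k = 2: m = 3, d = 5, a = ⌊(7 + 3)/5⌋ = 2; p/q = (2·8 + 7)/(2·1 + 1) = 23/3; p² − 59·q² = 529 − 531 = -2.
  k = 3: m = 7, d = 2, a = ⌊(7 + 7)/2⌋ = 7; p/q = (7·23 + 8)/(7·3 + 1) = 169/22; p² − 59·q² = 28561 − 28556 = 5.
  k = 4: m = 7, d = 5, a = ⌊(7 + 7)/5⌋ = 2; p/q = (2·169 + 23)/(2·22 + 3) = 361/47; p² − 59·q² = 130321 − 130331 = -10.
  k = 5: m = 3, d = 10, a = ⌊(7 + 3)/10⌋ = 1; p/q = (1·361 + 169)/(1·47 + 22) = 530/69; p² − 59·q² = 280900 − 280899 = 1.
  The first convergent with p² − 59·q² = 1 gives the fundamental solution (x₁, y₁) = (530, 69).
Step 2: Apply the recurrence (x_{n+1}, y_{n+1}) = (x₁x_n + 59y₁y_n, x₁y_n + y₁x_n) repeatedly.
  From (x_1, y_1) = (530, 69): x_2 = 530·530 + 59·69·69 = 561799; y_2 = 530·69 + 69·530 = 73140.
  From (x_2, y_2) = (561799, 73140): x_3 = 530·561799 + 59·69·73140 = 595506410; y_3 = 530·73140 + 69·561799 = 77528331.
  From (x_3, y_3) = (595506410, 77528331): x_4 = 530·595506410 + 59·69·77528331 = 631236232801; y_4 = 530·77528331 + 69·595506410 = 82179957720.
Step 3: Verify x_4² - 59·y_4² = 398459181600798268305601 - 398459181600798268305600 = 1 (should be 1). ✓

(x_1, y_1) = (530, 69); (x_4, y_4) = (631236232801, 82179957720).


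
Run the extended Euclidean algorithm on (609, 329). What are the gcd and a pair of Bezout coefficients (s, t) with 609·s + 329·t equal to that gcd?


Euclidean algorithm on (609, 329) — divide until remainder is 0:
  609 = 1 · 329 + 280
  329 = 1 · 280 + 49
  280 = 5 · 49 + 35
  49 = 1 · 35 + 14
  35 = 2 · 14 + 7
  14 = 2 · 7 + 0
gcd(609, 329) = 7.
Track Bezout coefficients alongside the remainders: start with r₀ = 609 = a·1 + b·0 (s = 1, t = 0) and r₁ = 329 = a·0 + b·1 (s = 0, t = 1); each new remainder r_{k+1} = r_{k-1} − q_k·r_k inherits s_{k+1} = s_{k-1} − q_k·s_k, t_{k+1} = t_{k-1} − q_k·t_k, so r_k = a·s_k + b·t_k at every step:
  q = 1: r = 280, s = 1 − 1·0 = 1, t = 0 − 1·1 = -1  (check: 609·1 + 329·(-1) = 280)
  q = 1: r = 49, s = 0 − 1·1 = -1, t = 1 − 1·(-1) = 2  (check: 609·(-1) + 329·2 = 49)
  q = 5: r = 35, s = 1 − 5·(-1) = 6, t = -1 − 5·2 = -11  (check: 609·6 + 329·(-11) = 35)
  q = 1: r = 14, s = -1 − 1·6 = -7, t = 2 − 1·(-11) = 13  (check: 609·(-7) + 329·13 = 14)
  q = 2: r = 7, s = 6 − 2·(-7) = 20, t = -11 − 2·13 = -37  (check: 609·20 + 329·(-37) = 7)
The row with r = 7 (the gcd) gives the Bezout coefficients s = 20, t = -37.
Result: 609 · (20) + 329 · (-37) = 7.

gcd(609, 329) = 7; s = 20, t = -37 (check: 609·20 + 329·(-37) = 7).


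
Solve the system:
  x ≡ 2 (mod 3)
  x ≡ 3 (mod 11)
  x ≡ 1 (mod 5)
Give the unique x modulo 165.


Moduli 3, 11, 5 are pairwise coprime; by CRT there is a unique solution modulo M = 3 · 11 · 5 = 165.
Solve pairwise, accumulating the modulus:
  Start with x ≡ 2 (mod 3).
  Combine with x ≡ 3 (mod 11): since gcd(3, 11) = 1, we get a unique residue mod 33.
    Write x = 2 + 3·t and substitute into x ≡ 3 (mod 11): 3·t ≡ 3 − 2 = 1 (mod 11).
    The inverse of 3 mod 11 is 4 (since 3·4 = 12 = 1·11 + 1), so t ≡ 4·1 = 4 ≡ 4 (mod 11).
    Then x = 2 + 3·4 = 14, valid modulo lcm(3, 11) = 33: x ≡ 14 (mod 33).
  Combine with x ≡ 1 (mod 5): since gcd(33, 5) = 1, we get a unique residue mod 165.
    Write x = 14 + 33·t and substitute into x ≡ 1 (mod 5): 33·t ≡ 1 − 14 = -13 (mod 5).
    Reduce coefficients mod 5: 3·t ≡ 2 (mod 5).
    The inverse of 3 mod 5 is 2 (since 3·2 = 6 = 1·5 + 1), so t ≡ 2·2 = 4 ≡ 4 (mod 5).
    Then x = 14 + 33·4 = 146, valid modulo lcm(33, 5) = 165: x ≡ 146 (mod 165).
Verify: 146 mod 3 = 2 ✓, 146 mod 11 = 3 ✓, 146 mod 5 = 1 ✓.

x ≡ 146 (mod 165).


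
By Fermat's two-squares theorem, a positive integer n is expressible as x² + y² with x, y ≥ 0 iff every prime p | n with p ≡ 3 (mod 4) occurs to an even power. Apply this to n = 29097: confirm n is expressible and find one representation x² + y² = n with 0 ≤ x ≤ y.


Step 1: Factor n = 29097 = 3^2 · 53 · 61.
Step 2: Check the mod-4 condition on each prime factor: 3 ≡ 3 (mod 4), exponent 2 (must be even); 53 ≡ 1 (mod 4), exponent 1; 61 ≡ 1 (mod 4), exponent 1.
All primes ≡ 3 (mod 4) appear to even exponent (or don't appear), so by the two-squares theorem n IS expressible as a sum of two squares.
Step 3: Build a representation. Group n = k² · m with k = 3 and m = 53 · 61 = 3233 (a product of primes ≡ 1 (mod 4)); a representation of m scales to one of n via (k·x)² + (k·y)² = k²(x² + y²). Each prime p ≡ 1 (mod 4) is itself a sum of two squares; find a² by testing p − a² for a perfect square:
  53: 53 − 1² = 52, 53 − 2² = 49 = 7² ⇒ 53 = 2² + 7².
  61: 61 − 1² = 60, 61 − 2² = 57, 61 − 3² = 52, 61 − 4² = 45, 61 − 5² = 36 = 6² ⇒ 61 = 5² + 6².
  Combine using the Brahmagupta–Fibonacci identity (a² + b²)(c² + d²) = (ac − bd)² + (ad + bc)² = (ac + bd)² + (ad − bc)²:
  53 · 61 = 3233: from (2² + 7²)(5² + 6²), take (2·5 − 7·6, 2·6 + 7·5) = (10 − 42, 12 + 35) = (-32, 47); dropping signs (only squares matter) gives (32, 47); check 32² + 47² = 1024 + 2209 = 3233 ✓.
  Scale by k = 3: (3·32, 3·47) = (96, 141).
Step 4: Order so x ≤ y and verify: 96² + 141² = 9216 + 19881 = 29097 = n. ✓

n = 29097 = 96² + 141² (one valid representation with x ≤ y).


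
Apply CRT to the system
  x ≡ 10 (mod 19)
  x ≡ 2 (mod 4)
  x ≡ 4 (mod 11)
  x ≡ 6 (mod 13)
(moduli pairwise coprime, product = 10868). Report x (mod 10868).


Product of moduli M = 19 · 4 · 11 · 13 = 10868.
Merge one congruence at a time:
  Start: x ≡ 10 (mod 19).
  Combine with x ≡ 2 (mod 4); new modulus lcm = 76.
    Write x = 10 + 19·t and substitute into x ≡ 2 (mod 4): 19·t ≡ 2 − 10 = -8 (mod 4).
    Reduce coefficients mod 4: 3·t ≡ 0 (mod 4).
    The inverse of 3 mod 4 is 3 (since 3·3 = 9 = 2·4 + 1), so t ≡ 3·0 = 0 ≡ 0 (mod 4).
    Then x = 10 + 19·0 = 10, valid modulo lcm(19, 4) = 76: x ≡ 10 (mod 76).
  Combine with x ≡ 4 (mod 11); new modulus lcm = 836.
    Write x = 10 + 76·t and substitute into x ≡ 4 (mod 11): 76·t ≡ 4 − 10 = -6 (mod 11).
    Reduce coefficients mod 11: 10·t ≡ 5 (mod 11).
    The inverse of 10 mod 11 is 10 (since 10·10 = 100 = 9·11 + 1), so t ≡ 10·5 = 50 ≡ 6 (mod 11).
    Then x = 10 + 76·6 = 466, valid modulo lcm(76, 11) = 836: x ≡ 466 (mod 836).
  Combine with x ≡ 6 (mod 13); new modulus lcm = 10868.
    Write x = 466 + 836·t and substitute into x ≡ 6 (mod 13): 836·t ≡ 6 − 466 = -460 (mod 13).
    Reduce coefficients mod 13: 4·t ≡ 8 (mod 13).
    The inverse of 4 mod 13 is 10 (since 4·10 = 40 = 3·13 + 1), so t ≡ 10·8 = 80 ≡ 2 (mod 13).
    Then x = 466 + 836·2 = 2138, valid modulo lcm(836, 13) = 10868: x ≡ 2138 (mod 10868).
Verify against each original: 2138 mod 19 = 10, 2138 mod 4 = 2, 2138 mod 11 = 4, 2138 mod 13 = 6.

x ≡ 2138 (mod 10868).


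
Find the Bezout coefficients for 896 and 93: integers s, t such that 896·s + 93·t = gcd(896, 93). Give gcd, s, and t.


Euclidean algorithm on (896, 93) — divide until remainder is 0:
  896 = 9 · 93 + 59
  93 = 1 · 59 + 34
  59 = 1 · 34 + 25
  34 = 1 · 25 + 9
  25 = 2 · 9 + 7
  9 = 1 · 7 + 2
  7 = 3 · 2 + 1
  2 = 2 · 1 + 0
gcd(896, 93) = 1.
Track Bezout coefficients alongside the remainders: start with r₀ = 896 = a·1 + b·0 (s = 1, t = 0) and r₁ = 93 = a·0 + b·1 (s = 0, t = 1); each new remainder r_{k+1} = r_{k-1} − q_k·r_k inherits s_{k+1} = s_{k-1} − q_k·s_k, t_{k+1} = t_{k-1} − q_k·t_k, so r_k = a·s_k + b·t_k at every step:
  q = 9: r = 59, s = 1 − 9·0 = 1, t = 0 − 9·1 = -9  (check: 896·1 + 93·(-9) = 59)
  q = 1: r = 34, s = 0 − 1·1 = -1, t = 1 − 1·(-9) = 10  (check: 896·(-1) + 93·10 = 34)
  q = 1: r = 25, s = 1 − 1·(-1) = 2, t = -9 − 1·10 = -19  (check: 896·2 + 93·(-19) = 25)
  q = 1: r = 9, s = -1 − 1·2 = -3, t = 10 − 1·(-19) = 29  (check: 896·(-3) + 93·29 = 9)
  q = 2: r = 7, s = 2 − 2·(-3) = 8, t = -19 − 2·29 = -77  (check: 896·8 + 93·(-77) = 7)
  q = 1: r = 2, s = -3 − 1·8 = -11, t = 29 − 1·(-77) = 106  (check: 896·(-11) + 93·106 = 2)
  q = 3: r = 1, s = 8 − 3·(-11) = 41, t = -77 − 3·106 = -395  (check: 896·41 + 93·(-395) = 1)
The row with r = 1 (the gcd) gives the Bezout coefficients s = 41, t = -395.
Result: 896 · (41) + 93 · (-395) = 1.

gcd(896, 93) = 1; s = 41, t = -395 (check: 896·41 + 93·(-395) = 1).


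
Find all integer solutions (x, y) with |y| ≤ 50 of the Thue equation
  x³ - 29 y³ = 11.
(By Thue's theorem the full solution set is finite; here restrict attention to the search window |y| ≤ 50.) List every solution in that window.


The equation is x³ - 29y³ = 11. For fixed y, x³ = 29·y³ + 11, so a solution requires the RHS to be a perfect cube.
Strategy: iterate y from -50 to 50, compute RHS = 29·y³ + 11, and check whether it is a (positive or negative) perfect cube.
Check small values of y:
  y = 0: RHS = 11 is not a perfect cube.
  y = 1: RHS = 40 is not a perfect cube.
  y = -1: RHS = -18 is not a perfect cube.
  y = 2: RHS = 243 is not a perfect cube.
  y = -2: RHS = -221 is not a perfect cube.
  y = 3: RHS = 794 is not a perfect cube.
  y = -3: RHS = -772 is not a perfect cube.
Continuing the search up to |y| = 50 finds no solutions either.
No (x, y) in the scanned range satisfies the equation.

No integer solutions with |y| ≤ 50.


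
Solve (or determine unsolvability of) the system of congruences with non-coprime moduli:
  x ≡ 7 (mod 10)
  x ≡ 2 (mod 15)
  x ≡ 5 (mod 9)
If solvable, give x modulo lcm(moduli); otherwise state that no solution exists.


Moduli 10, 15, 9 are not pairwise coprime, so CRT works modulo lcm(m_i) when all pairwise compatibility conditions hold.
Pairwise compatibility: gcd(m_i, m_j) must divide a_i - a_j for every pair.
Merge one congruence at a time:
  Start: x ≡ 7 (mod 10).
  Combine with x ≡ 2 (mod 15): gcd(10, 15) = 5; 2 - 7 = -5, which IS divisible by 5, so compatible.
    Write x = 7 + 10·t and substitute into x ≡ 2 (mod 15): 10·t ≡ 2 − 7 = -5 (mod 15).
    Divide the congruence (and modulus) by g = 5: 2·t ≡ -1 (mod 3).
    Reduce coefficients mod 3: 2·t ≡ 2 (mod 3).
    The inverse of 2 mod 3 is 2 (since 2·2 = 4 = 1·3 + 1), so t ≡ 2·2 = 4 ≡ 1 (mod 3).
    Then x = 7 + 10·1 = 17, valid modulo lcm(10, 15) = 30: x ≡ 17 (mod 30).
  Combine with x ≡ 5 (mod 9): gcd(30, 9) = 3; 5 - 17 = -12, which IS divisible by 3, so compatible.
    Write x = 17 + 30·t and substitute into x ≡ 5 (mod 9): 30·t ≡ 5 − 17 = -12 (mod 9).
    Divide the congruence (and modulus) by g = 3: 10·t ≡ -4 (mod 3).
    Reduce coefficients mod 3: 1·t ≡ 2 (mod 3).
    So t ≡ 2 (mod 3).
    Then x = 17 + 30·2 = 77, valid modulo lcm(30, 9) = 90: x ≡ 77 (mod 90).
Verify: 77 mod 10 = 7, 77 mod 15 = 2, 77 mod 9 = 5.

x ≡ 77 (mod 90).


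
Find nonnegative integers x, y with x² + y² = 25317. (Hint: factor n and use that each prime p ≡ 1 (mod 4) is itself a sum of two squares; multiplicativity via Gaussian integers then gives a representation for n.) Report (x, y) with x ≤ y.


Step 1: Factor n = 25317 = 3^2 · 29 · 97.
Step 2: Check the mod-4 condition on each prime factor: 3 ≡ 3 (mod 4), exponent 2 (must be even); 29 ≡ 1 (mod 4), exponent 1; 97 ≡ 1 (mod 4), exponent 1.
All primes ≡ 3 (mod 4) appear to even exponent (or don't appear), so by the two-squares theorem n IS expressible as a sum of two squares.
Step 3: Build a representation. Group n = k² · m with k = 3 and m = 29 · 97 = 2813 (a product of primes ≡ 1 (mod 4)); a representation of m scales to one of n via (k·x)² + (k·y)² = k²(x² + y²). Each prime p ≡ 1 (mod 4) is itself a sum of two squares; find a² by testing p − a² for a perfect square:
  29: 29 − 1² = 28, 29 − 2² = 25 = 5² ⇒ 29 = 2² + 5².
  97: 97 − 1² = 96, 97 − 2² = 93, 97 − 3² = 88, 97 − 4² = 81 = 9² ⇒ 97 = 4² + 9².
  Combine using the Brahmagupta–Fibonacci identity (a² + b²)(c² + d²) = (ac − bd)² + (ad + bc)² = (ac + bd)² + (ad − bc)²:
  29 · 97 = 2813: from (2² + 5²)(4² + 9²), take (2·4 − 5·9, 2·9 + 5·4) = (8 − 45, 18 + 20) = (-37, 38); dropping signs (only squares matter) gives (37, 38); check 37² + 38² = 1369 + 1444 = 2813 ✓.
  Scale by k = 3: (3·37, 3·38) = (111, 114).
Step 4: Order so x ≤ y and verify: 111² + 114² = 12321 + 12996 = 25317 = n. ✓

n = 25317 = 111² + 114² (one valid representation with x ≤ y).


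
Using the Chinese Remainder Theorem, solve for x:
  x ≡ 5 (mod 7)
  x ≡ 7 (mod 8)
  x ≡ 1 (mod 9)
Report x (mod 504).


Moduli 7, 8, 9 are pairwise coprime; by CRT there is a unique solution modulo M = 7 · 8 · 9 = 504.
Solve pairwise, accumulating the modulus:
  Start with x ≡ 5 (mod 7).
  Combine with x ≡ 7 (mod 8): since gcd(7, 8) = 1, we get a unique residue mod 56.
    Write x = 5 + 7·t and substitute into x ≡ 7 (mod 8): 7·t ≡ 7 − 5 = 2 (mod 8).
    The inverse of 7 mod 8 is 7 (since 7·7 = 49 = 6·8 + 1), so t ≡ 7·2 = 14 ≡ 6 (mod 8).
    Then x = 5 + 7·6 = 47, valid modulo lcm(7, 8) = 56: x ≡ 47 (mod 56).
  Combine with x ≡ 1 (mod 9): since gcd(56, 9) = 1, we get a unique residue mod 504.
    Write x = 47 + 56·t and substitute into x ≡ 1 (mod 9): 56·t ≡ 1 − 47 = -46 (mod 9).
    Reduce coefficients mod 9: 2·t ≡ 8 (mod 9).
    The inverse of 2 mod 9 is 5 (since 2·5 = 10 = 1·9 + 1), so t ≡ 5·8 = 40 ≡ 4 (mod 9).
    Then x = 47 + 56·4 = 271, valid modulo lcm(56, 9) = 504: x ≡ 271 (mod 504).
Verify: 271 mod 7 = 5 ✓, 271 mod 8 = 7 ✓, 271 mod 9 = 1 ✓.

x ≡ 271 (mod 504).


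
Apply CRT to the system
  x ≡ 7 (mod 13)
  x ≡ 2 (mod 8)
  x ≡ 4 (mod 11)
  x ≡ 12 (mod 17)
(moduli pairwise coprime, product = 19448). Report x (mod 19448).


Product of moduli M = 13 · 8 · 11 · 17 = 19448.
Merge one congruence at a time:
  Start: x ≡ 7 (mod 13).
  Combine with x ≡ 2 (mod 8); new modulus lcm = 104.
    Write x = 7 + 13·t and substitute into x ≡ 2 (mod 8): 13·t ≡ 2 − 7 = -5 (mod 8).
    Reduce coefficients mod 8: 5·t ≡ 3 (mod 8).
    The inverse of 5 mod 8 is 5 (since 5·5 = 25 = 3·8 + 1), so t ≡ 5·3 = 15 ≡ 7 (mod 8).
    Then x = 7 + 13·7 = 98, valid modulo lcm(13, 8) = 104: x ≡ 98 (mod 104).
  Combine with x ≡ 4 (mod 11); new modulus lcm = 1144.
    Write x = 98 + 104·t and substitute into x ≡ 4 (mod 11): 104·t ≡ 4 − 98 = -94 (mod 11).
    Reduce coefficients mod 11: 5·t ≡ 5 (mod 11).
    The inverse of 5 mod 11 is 9 (since 5·9 = 45 = 4·11 + 1), so t ≡ 9·5 = 45 ≡ 1 (mod 11).
    Then x = 98 + 104·1 = 202, valid modulo lcm(104, 11) = 1144: x ≡ 202 (mod 1144).
  Combine with x ≡ 12 (mod 17); new modulus lcm = 19448.
    Write x = 202 + 1144·t and substitute into x ≡ 12 (mod 17): 1144·t ≡ 12 − 202 = -190 (mod 17).
    Reduce coefficients mod 17: 5·t ≡ 14 (mod 17).
    The inverse of 5 mod 17 is 7 (since 5·7 = 35 = 2·17 + 1), so t ≡ 7·14 = 98 ≡ 13 (mod 17).
    Then x = 202 + 1144·13 = 15074, valid modulo lcm(1144, 17) = 19448: x ≡ 15074 (mod 19448).
Verify against each original: 15074 mod 13 = 7, 15074 mod 8 = 2, 15074 mod 11 = 4, 15074 mod 17 = 12.

x ≡ 15074 (mod 19448).


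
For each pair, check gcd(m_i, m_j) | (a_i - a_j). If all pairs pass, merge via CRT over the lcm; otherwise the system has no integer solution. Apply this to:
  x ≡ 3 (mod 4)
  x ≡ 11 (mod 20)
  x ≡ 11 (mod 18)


Moduli 4, 20, 18 are not pairwise coprime, so CRT works modulo lcm(m_i) when all pairwise compatibility conditions hold.
Pairwise compatibility: gcd(m_i, m_j) must divide a_i - a_j for every pair.
Merge one congruence at a time:
  Start: x ≡ 3 (mod 4).
  Combine with x ≡ 11 (mod 20): gcd(4, 20) = 4; 11 - 3 = 8, which IS divisible by 4, so compatible.
    Write x = 3 + 4·t and substitute into x ≡ 11 (mod 20): 4·t ≡ 11 − 3 = 8 (mod 20).
    Divide the congruence (and modulus) by g = 4: 1·t ≡ 2 (mod 5).
    So t ≡ 2 (mod 5).
    Then x = 3 + 4·2 = 11, valid modulo lcm(4, 20) = 20: x ≡ 11 (mod 20).
  Combine with x ≡ 11 (mod 18): gcd(20, 18) = 2; 11 - 11 = 0, which IS divisible by 2, so compatible.
    Write x = 11 + 20·t and substitute into x ≡ 11 (mod 18): 20·t ≡ 11 − 11 = 0 (mod 18).
    Divide the congruence (and modulus) by g = 2: 10·t ≡ 0 (mod 9).
    Reduce coefficients mod 9: 1·t ≡ 0 (mod 9).
    So t ≡ 0 (mod 9).
    Then x = 11 + 20·0 = 11, valid modulo lcm(20, 18) = 180: x ≡ 11 (mod 180).
Verify: 11 mod 4 = 3, 11 mod 20 = 11, 11 mod 18 = 11.

x ≡ 11 (mod 180).


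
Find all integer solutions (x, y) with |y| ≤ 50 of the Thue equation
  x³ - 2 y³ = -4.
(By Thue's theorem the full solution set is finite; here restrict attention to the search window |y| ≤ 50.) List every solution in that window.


The equation is x³ - 2y³ = -4. For fixed y, x³ = 2·y³ − 4, so a solution requires the RHS to be a perfect cube.
Strategy: iterate y from -50 to 50, compute RHS = 2·y³ − 4, and check whether it is a (positive or negative) perfect cube.
Check small values of y:
  y = 0: RHS = -4 is not a perfect cube.
  y = 1: RHS = -2 is not a perfect cube.
  y = -1: RHS = -6 is not a perfect cube.
  y = 2: RHS = 12 is not a perfect cube.
  y = -2: RHS = -20 is not a perfect cube.
  y = 3: RHS = 50 is not a perfect cube.
  y = -3: RHS = -58 is not a perfect cube.
Continuing the search up to |y| = 50 finds no solutions either.
No (x, y) in the scanned range satisfies the equation.

No integer solutions with |y| ≤ 50.


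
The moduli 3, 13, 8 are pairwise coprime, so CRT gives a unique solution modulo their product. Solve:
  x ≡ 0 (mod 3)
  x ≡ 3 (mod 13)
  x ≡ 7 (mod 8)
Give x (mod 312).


Moduli 3, 13, 8 are pairwise coprime; by CRT there is a unique solution modulo M = 3 · 13 · 8 = 312.
Solve pairwise, accumulating the modulus:
  Start with x ≡ 0 (mod 3).
  Combine with x ≡ 3 (mod 13): since gcd(3, 13) = 1, we get a unique residue mod 39.
    Write x = 0 + 3·t and substitute into x ≡ 3 (mod 13): 3·t ≡ 3 − 0 = 3 (mod 13).
    The inverse of 3 mod 13 is 9 (since 3·9 = 27 = 2·13 + 1), so t ≡ 9·3 = 27 ≡ 1 (mod 13).
    Then x = 0 + 3·1 = 3, valid modulo lcm(3, 13) = 39: x ≡ 3 (mod 39).
  Combine with x ≡ 7 (mod 8): since gcd(39, 8) = 1, we get a unique residue mod 312.
    Write x = 3 + 39·t and substitute into x ≡ 7 (mod 8): 39·t ≡ 7 − 3 = 4 (mod 8).
    Reduce coefficients mod 8: 7·t ≡ 4 (mod 8).
    The inverse of 7 mod 8 is 7 (since 7·7 = 49 = 6·8 + 1), so t ≡ 7·4 = 28 ≡ 4 (mod 8).
    Then x = 3 + 39·4 = 159, valid modulo lcm(39, 8) = 312: x ≡ 159 (mod 312).
Verify: 159 mod 3 = 0 ✓, 159 mod 13 = 3 ✓, 159 mod 8 = 7 ✓.

x ≡ 159 (mod 312).


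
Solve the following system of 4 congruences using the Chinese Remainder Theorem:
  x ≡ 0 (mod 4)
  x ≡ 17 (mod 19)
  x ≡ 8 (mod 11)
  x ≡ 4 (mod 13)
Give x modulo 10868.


Product of moduli M = 4 · 19 · 11 · 13 = 10868.
Merge one congruence at a time:
  Start: x ≡ 0 (mod 4).
  Combine with x ≡ 17 (mod 19); new modulus lcm = 76.
    Write x = 0 + 4·t and substitute into x ≡ 17 (mod 19): 4·t ≡ 17 − 0 = 17 (mod 19).
    The inverse of 4 mod 19 is 5 (since 4·5 = 20 = 1·19 + 1), so t ≡ 5·17 = 85 ≡ 9 (mod 19).
    Then x = 0 + 4·9 = 36, valid modulo lcm(4, 19) = 76: x ≡ 36 (mod 76).
  Combine with x ≡ 8 (mod 11); new modulus lcm = 836.
    Write x = 36 + 76·t and substitute into x ≡ 8 (mod 11): 76·t ≡ 8 − 36 = -28 (mod 11).
    Reduce coefficients mod 11: 10·t ≡ 5 (mod 11).
    The inverse of 10 mod 11 is 10 (since 10·10 = 100 = 9·11 + 1), so t ≡ 10·5 = 50 ≡ 6 (mod 11).
    Then x = 36 + 76·6 = 492, valid modulo lcm(76, 11) = 836: x ≡ 492 (mod 836).
  Combine with x ≡ 4 (mod 13); new modulus lcm = 10868.
    Write x = 492 + 836·t and substitute into x ≡ 4 (mod 13): 836·t ≡ 4 − 492 = -488 (mod 13).
    Reduce coefficients mod 13: 4·t ≡ 6 (mod 13).
    The inverse of 4 mod 13 is 10 (since 4·10 = 40 = 3·13 + 1), so t ≡ 10·6 = 60 ≡ 8 (mod 13).
    Then x = 492 + 836·8 = 7180, valid modulo lcm(836, 13) = 10868: x ≡ 7180 (mod 10868).
Verify against each original: 7180 mod 4 = 0, 7180 mod 19 = 17, 7180 mod 11 = 8, 7180 mod 13 = 4.

x ≡ 7180 (mod 10868).
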